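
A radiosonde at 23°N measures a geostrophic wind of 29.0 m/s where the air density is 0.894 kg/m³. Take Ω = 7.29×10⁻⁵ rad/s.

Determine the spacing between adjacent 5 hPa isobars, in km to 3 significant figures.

Coriolis parameter at 23°N:
f = 2Ω sin φ = 2 × 7.29×10⁻⁵ × sin 23° = 5.70×10⁻⁵ s⁻¹
Geostrophic balance rearranged: |∂P/∂n| = f ρ V_g
|∂P/∂n| = 5.70×10⁻⁵ × 0.894 × 29.0 = 1.48×10⁻³ Pa/m
Isobar spacing: Δn = ΔP/|∂P/∂n| = 500 Pa / 1.48×10⁻³ Pa/m = 338531 m ≈ 339 km

339 km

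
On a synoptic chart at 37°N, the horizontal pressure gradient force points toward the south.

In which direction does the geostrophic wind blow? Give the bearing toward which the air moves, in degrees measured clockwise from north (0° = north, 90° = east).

The pressure-gradient force points toward the south (bearing 180°).
Geostrophic balance: in the Northern Hemisphere the Coriolis force deflects motion to the right, so the geostrophic wind blows 90° to the right of the pressure-gradient force (low pressure on the left).
Rotating 180° by 90° clockwise gives 270° — the wind blows toward the west.

270°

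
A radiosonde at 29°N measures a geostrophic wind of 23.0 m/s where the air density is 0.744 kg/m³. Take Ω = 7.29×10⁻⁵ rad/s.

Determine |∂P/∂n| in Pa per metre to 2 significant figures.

1.2×10⁻³ Pa/m

Coriolis parameter at 29°N:
f = 2Ω sin φ = 2 × 7.29×10⁻⁵ × sin 29° = 7.07×10⁻⁵ s⁻¹
Geostrophic balance rearranged: |∂P/∂n| = f ρ V_g
|∂P/∂n| = 7.07×10⁻⁵ × 0.744 × 23.0 = 1.21×10⁻³ Pa/m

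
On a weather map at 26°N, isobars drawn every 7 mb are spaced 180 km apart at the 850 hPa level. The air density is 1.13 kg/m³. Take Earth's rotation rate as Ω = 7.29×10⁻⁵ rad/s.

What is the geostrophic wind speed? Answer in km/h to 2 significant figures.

Coriolis parameter at 26°N:
f = 2Ω sin φ = 2 × 7.29×10⁻⁵ × sin 26° = 6.39×10⁻⁵ s⁻¹
Pressure gradient: |∂P/∂n| = 700 Pa / 180000 m = 3.89×10⁻³ Pa/m
Geostrophic balance (pressure-gradient force = Coriolis force):
V_g = (1/(fρ)) |∂P/∂n| = 3.89×10⁻³ / (6.39×10⁻⁵ × 1.13) = 53.8 m/s
Converting: 53.8 m/s × 3.6 = 190 km/h

190 km/h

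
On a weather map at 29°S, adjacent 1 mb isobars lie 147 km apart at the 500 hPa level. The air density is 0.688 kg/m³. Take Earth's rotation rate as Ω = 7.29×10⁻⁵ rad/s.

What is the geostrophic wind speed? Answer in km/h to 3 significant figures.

Coriolis parameter at 29°S:
f = 2Ω sin φ = 2 × 7.29×10⁻⁵ × sin 29° = 7.07×10⁻⁵ s⁻¹
Pressure gradient: |∂P/∂n| = 100 Pa / 147000 m = 6.80×10⁻⁴ Pa/m
Geostrophic balance (pressure-gradient force = Coriolis force):
V_g = (1/(fρ)) |∂P/∂n| = 6.80×10⁻⁴ / (7.07×10⁻⁵ × 0.688) = 14.0 m/s
Converting: 14.0 m/s × 3.6 = 50.4 km/h

50.4 km/h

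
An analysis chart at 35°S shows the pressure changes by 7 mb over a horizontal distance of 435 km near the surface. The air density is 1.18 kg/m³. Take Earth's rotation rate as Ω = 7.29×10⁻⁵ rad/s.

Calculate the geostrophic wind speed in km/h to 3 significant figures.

Coriolis parameter at 35°S:
f = 2Ω sin φ = 2 × 7.29×10⁻⁵ × sin 35° = 8.36×10⁻⁵ s⁻¹
Pressure gradient: |∂P/∂n| = 700 Pa / 435000 m = 1.61×10⁻³ Pa/m
Geostrophic balance (pressure-gradient force = Coriolis force):
V_g = (1/(fρ)) |∂P/∂n| = 1.61×10⁻³ / (8.36×10⁻⁵ × 1.18) = 16.3 m/s
Converting: 16.3 m/s × 3.6 = 58.7 km/h

58.7 km/h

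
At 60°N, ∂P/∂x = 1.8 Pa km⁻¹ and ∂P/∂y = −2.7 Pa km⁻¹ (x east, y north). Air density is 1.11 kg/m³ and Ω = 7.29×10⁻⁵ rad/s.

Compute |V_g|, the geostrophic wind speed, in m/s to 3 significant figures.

Coriolis parameter at 60°N:
f = 2Ω sin φ = 2 × 7.29×10⁻⁵ × sin 60° = 1.26×10⁻⁴ s⁻¹
Component geostrophic relations (x east, y north):
u_g = −(1/(fρ)) ∂P/∂y,  v_g = (1/(fρ)) ∂P/∂x
u_g = −(−2.7×10⁻³)/(1.26×10⁻⁴ × 1.11) = 19.3 m/s;  v_g = (1.8×10⁻³)/(1.26×10⁻⁴ × 1.11) = 12.8 m/s
|V_g| = √(u_g² + v_g²) = 23.2 m/s

23.2 m/s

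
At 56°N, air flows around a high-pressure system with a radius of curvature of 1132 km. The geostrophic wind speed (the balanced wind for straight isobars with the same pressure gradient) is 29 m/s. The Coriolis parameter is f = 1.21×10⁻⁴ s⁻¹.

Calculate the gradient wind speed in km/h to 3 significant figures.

150 km/h

Around a high, pressure-gradient force acts outward with centrifugal, so Coriolis balances both:
fV = (1/ρ)|∂P/∂n| + V²/R  →  V² − fR·V + fR·V_g = 0
With fR = 1.21×10⁻⁴ × 1132×10³ m = 137 m/s:
V = [fR − √((fR)² − 4 fR V_g)]/2 = [137 − √(137² − 4×137×29)]/2 = 41.7 m/s
Supergeostrophic (V > V_g = 29 m/s), as expected around a high.
Converting: 41.7 m/s × 3.6 = 150 km/h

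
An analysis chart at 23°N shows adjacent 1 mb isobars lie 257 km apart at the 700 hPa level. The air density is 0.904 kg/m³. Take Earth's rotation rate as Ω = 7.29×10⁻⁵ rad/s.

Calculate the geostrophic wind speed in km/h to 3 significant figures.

27.2 km/h

Coriolis parameter at 23°N:
f = 2Ω sin φ = 2 × 7.29×10⁻⁵ × sin 23° = 5.70×10⁻⁵ s⁻¹
Pressure gradient: |∂P/∂n| = 100 Pa / 257000 m = 3.89×10⁻⁴ Pa/m
Geostrophic balance (pressure-gradient force = Coriolis force):
V_g = (1/(fρ)) |∂P/∂n| = 3.89×10⁻⁴ / (5.70×10⁻⁵ × 0.904) = 7.56 m/s
Converting: 7.56 m/s × 3.6 = 27.2 km/h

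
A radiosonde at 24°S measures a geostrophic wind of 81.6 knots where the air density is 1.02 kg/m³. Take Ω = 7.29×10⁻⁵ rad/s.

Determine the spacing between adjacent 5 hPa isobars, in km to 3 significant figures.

197 km

Coriolis parameter at 24°S:
f = 2Ω sin φ = 2 × 7.29×10⁻⁵ × sin 24° = 5.93×10⁻⁵ s⁻¹
Wind speed in SI: 81.6 knots = 42.0 m/s
Geostrophic balance rearranged: |∂P/∂n| = f ρ V_g
|∂P/∂n| = 5.93×10⁻⁵ × 1.02 × 42.0 = 2.54×10⁻³ Pa/m
Isobar spacing: Δn = ΔP/|∂P/∂n| = 500 Pa / 2.54×10⁻³ Pa/m = 196911 m ≈ 197 km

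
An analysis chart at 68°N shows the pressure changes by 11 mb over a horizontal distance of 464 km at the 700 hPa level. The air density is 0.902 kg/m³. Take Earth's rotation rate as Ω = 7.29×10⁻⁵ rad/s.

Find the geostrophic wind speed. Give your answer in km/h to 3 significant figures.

Coriolis parameter at 68°N:
f = 2Ω sin φ = 2 × 7.29×10⁻⁵ × sin 68° = 1.35×10⁻⁴ s⁻¹
Pressure gradient: |∂P/∂n| = 1100 Pa / 464000 m = 2.37×10⁻³ Pa/m
Geostrophic balance (pressure-gradient force = Coriolis force):
V_g = (1/(fρ)) |∂P/∂n| = 2.37×10⁻³ / (1.35×10⁻⁴ × 0.902) = 19.4 m/s
Converting: 19.4 m/s × 3.6 = 70.0 km/h

70.0 km/h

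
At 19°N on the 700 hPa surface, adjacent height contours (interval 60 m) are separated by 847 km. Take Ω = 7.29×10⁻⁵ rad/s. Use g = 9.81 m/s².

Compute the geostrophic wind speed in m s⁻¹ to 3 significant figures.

Coriolis parameter at 19°N:
f = 2Ω sin φ = 2 × 7.29×10⁻⁵ × sin 19° = 4.75×10⁻⁵ s⁻¹
Height gradient: |∂Z/∂n| = 60 m / 847000 m = 7.08×10⁻⁵
On a pressure surface, geostrophic balance gives V_g = (g/f)|∂Z/∂n|:
V_g = 9.81 × 7.08×10⁻⁵ / 4.75×10⁻⁵ = 14.6 m/s

14.6 m s⁻¹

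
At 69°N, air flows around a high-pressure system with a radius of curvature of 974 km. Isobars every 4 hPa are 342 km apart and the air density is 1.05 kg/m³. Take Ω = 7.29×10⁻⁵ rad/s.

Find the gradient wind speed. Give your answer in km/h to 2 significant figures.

Coriolis parameter at 69°N:
f = 2Ω sin φ = 2 × 7.29×10⁻⁵ × sin 69° = 1.36×10⁻⁴ s⁻¹
Pressure gradient: |∂P/∂n| = 400 Pa / 342000 m = 1.17×10⁻³ Pa/m
Geostrophic speed: V_g = |∂P/∂n|/(fρ) = 1.17×10⁻³/(1.36×10⁻⁴ × 1.05) = 8.18 m/s
Around a high, pressure-gradient force acts outward with centrifugal, so Coriolis balances both:
fV = (1/ρ)|∂P/∂n| + V²/R  →  V² − fR·V + fR·V_g = 0
With fR = 1.36×10⁻⁴ × 974×10³ m = 133 m/s:
V = [fR − √((fR)² − 4 fR V_g)]/2 = [133 − √(133² − 4×133×8.18)]/2 = 8.76 m/s
Supergeostrophic (V > V_g = 8.18 m/s), as expected around a high.
Converting: 8.76 m/s × 3.6 = 32 km/h

32 km/h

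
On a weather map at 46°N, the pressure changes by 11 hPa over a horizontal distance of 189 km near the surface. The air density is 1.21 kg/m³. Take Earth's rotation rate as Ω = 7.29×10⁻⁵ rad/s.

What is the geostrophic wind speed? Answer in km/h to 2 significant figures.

Coriolis parameter at 46°N:
f = 2Ω sin φ = 2 × 7.29×10⁻⁵ × sin 46° = 1.05×10⁻⁴ s⁻¹
Pressure gradient: |∂P/∂n| = 1100 Pa / 189000 m = 5.82×10⁻³ Pa/m
Geostrophic balance (pressure-gradient force = Coriolis force):
V_g = (1/(fρ)) |∂P/∂n| = 5.82×10⁻³ / (1.05×10⁻⁴ × 1.21) = 45.9 m/s
Converting: 45.9 m/s × 3.6 = 170 km/h

170 km/h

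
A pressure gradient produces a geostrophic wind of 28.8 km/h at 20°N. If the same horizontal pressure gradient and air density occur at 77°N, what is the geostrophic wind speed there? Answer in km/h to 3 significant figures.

With the same pressure gradient and density, V_g ∝ 1/f ∝ 1/sin φ.
V₂ = V₁ · sin φ₁ / sin φ₂ = 28.8 × sin 20° / sin 77°
V₂ = 28.8 × 0.3420/0.9744 = 10.1 km/h

10.1 km/h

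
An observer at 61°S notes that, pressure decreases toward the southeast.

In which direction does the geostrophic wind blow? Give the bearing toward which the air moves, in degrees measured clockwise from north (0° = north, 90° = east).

045°

The pressure-gradient force points toward the southeast (bearing 135°).
Geostrophic balance: in the Southern Hemisphere the Coriolis force deflects motion to the left, so the geostrophic wind blows 90° to the left of the pressure-gradient force (low pressure on the right).
Rotating 135° by 90° counterclockwise gives 045° — the wind blows toward the northeast.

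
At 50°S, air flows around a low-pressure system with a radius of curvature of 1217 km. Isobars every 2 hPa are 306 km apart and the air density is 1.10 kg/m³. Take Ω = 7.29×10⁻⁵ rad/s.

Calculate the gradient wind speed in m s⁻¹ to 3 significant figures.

Coriolis parameter at 50°S:
f = 2Ω sin φ = 2 × 7.29×10⁻⁵ × sin 50° = 1.12×10⁻⁴ s⁻¹
Pressure gradient: |∂P/∂n| = 200 Pa / 306000 m = 6.54×10⁻⁴ Pa/m
Geostrophic speed: V_g = |∂P/∂n|/(fρ) = 6.54×10⁻⁴/(1.12×10⁻⁴ × 1.10) = 5.32 m/s
Around a low, centrifugal force acts outward with Coriolis, so pressure-gradient force balances both:
(1/ρ)|∂P/∂n| = fV + V²/R  →  V² + fR·V − fR·V_g = 0
With fR = 1.12×10⁻⁴ × 1217×10³ m = 136 m/s:
V = [−fR + √((fR)² + 4 fR V_g)]/2 = [−136 + √(136² + 4×136×5.32)]/2 = 5.13 m/s
Subgeostrophic (V < V_g = 5.32 m/s), as expected around a low.

5.13 m s⁻¹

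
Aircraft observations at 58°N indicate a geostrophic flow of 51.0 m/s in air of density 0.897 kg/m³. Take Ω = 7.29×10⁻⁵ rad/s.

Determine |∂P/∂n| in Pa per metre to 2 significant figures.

Coriolis parameter at 58°N:
f = 2Ω sin φ = 2 × 7.29×10⁻⁵ × sin 58° = 1.24×10⁻⁴ s⁻¹
Geostrophic balance rearranged: |∂P/∂n| = f ρ V_g
|∂P/∂n| = 1.24×10⁻⁴ × 0.897 × 51.0 = 5.66×10⁻³ Pa/m

5.7×10⁻³ Pa/m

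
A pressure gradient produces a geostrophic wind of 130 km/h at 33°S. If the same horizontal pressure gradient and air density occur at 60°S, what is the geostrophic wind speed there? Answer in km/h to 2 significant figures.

With the same pressure gradient and density, V_g ∝ 1/f ∝ 1/sin φ.
V₂ = V₁ · sin φ₁ / sin φ₂ = 130 × sin 33° / sin 60°
V₂ = 130 × 0.5446/0.8660 = 82 km/h

82 km/h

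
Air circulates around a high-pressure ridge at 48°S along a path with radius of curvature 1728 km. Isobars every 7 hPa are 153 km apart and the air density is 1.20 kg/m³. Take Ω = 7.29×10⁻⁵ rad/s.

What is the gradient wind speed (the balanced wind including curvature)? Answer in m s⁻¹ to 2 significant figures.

Coriolis parameter at 48°S:
f = 2Ω sin φ = 2 × 7.29×10⁻⁵ × sin 48° = 1.08×10⁻⁴ s⁻¹
Pressure gradient: |∂P/∂n| = 700 Pa / 153000 m = 4.58×10⁻³ Pa/m
Geostrophic speed: V_g = |∂P/∂n|/(fρ) = 4.58×10⁻³/(1.08×10⁻⁴ × 1.20) = 35.2 m/s
Around a high, pressure-gradient force acts outward with centrifugal, so Coriolis balances both:
fV = (1/ρ)|∂P/∂n| + V²/R  →  V² − fR·V + fR·V_g = 0
With fR = 1.08×10⁻⁴ × 1728×10³ m = 187 m/s:
V = [fR − √((fR)² − 4 fR V_g)]/2 = [187 − √(187² − 4×187×35.2)]/2 = 47 m/s
Supergeostrophic (V > V_g = 35.2 m/s), as expected around a high.

47 m s⁻¹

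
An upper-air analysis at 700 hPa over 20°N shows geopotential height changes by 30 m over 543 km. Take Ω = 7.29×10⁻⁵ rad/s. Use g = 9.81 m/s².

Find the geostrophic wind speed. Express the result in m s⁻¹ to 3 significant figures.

Coriolis parameter at 20°N:
f = 2Ω sin φ = 2 × 7.29×10⁻⁵ × sin 20° = 4.99×10⁻⁵ s⁻¹
Height gradient: |∂Z/∂n| = 30 m / 543000 m = 5.52×10⁻⁵
On a pressure surface, geostrophic balance gives V_g = (g/f)|∂Z/∂n|:
V_g = 9.81 × 5.52×10⁻⁵ / 4.99×10⁻⁵ = 10.9 m/s

10.9 m s⁻¹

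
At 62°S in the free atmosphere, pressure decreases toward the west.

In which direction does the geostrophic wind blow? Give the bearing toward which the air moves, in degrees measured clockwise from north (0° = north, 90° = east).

The pressure-gradient force points toward the west (bearing 270°).
Geostrophic balance: in the Southern Hemisphere the Coriolis force deflects motion to the left, so the geostrophic wind blows 90° to the left of the pressure-gradient force (low pressure on the right).
Rotating 270° by 90° counterclockwise gives 180° — the wind blows toward the south.

180°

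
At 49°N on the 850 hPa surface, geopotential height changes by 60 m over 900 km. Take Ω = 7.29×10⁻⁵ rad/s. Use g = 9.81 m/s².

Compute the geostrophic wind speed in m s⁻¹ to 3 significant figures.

Coriolis parameter at 49°N:
f = 2Ω sin φ = 2 × 7.29×10⁻⁵ × sin 49° = 1.10×10⁻⁴ s⁻¹
Height gradient: |∂Z/∂n| = 60 m / 900000 m = 6.67×10⁻⁵
On a pressure surface, geostrophic balance gives V_g = (g/f)|∂Z/∂n|:
V_g = 9.81 × 6.67×10⁻⁵ / 1.10×10⁻⁴ = 5.94 m/s

5.94 m s⁻¹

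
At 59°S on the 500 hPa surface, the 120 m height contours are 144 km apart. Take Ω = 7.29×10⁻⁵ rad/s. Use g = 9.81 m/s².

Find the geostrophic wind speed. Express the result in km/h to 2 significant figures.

240 km/h

Coriolis parameter at 59°S:
f = 2Ω sin φ = 2 × 7.29×10⁻⁵ × sin 59° = 1.25×10⁻⁴ s⁻¹
Height gradient: |∂Z/∂n| = 120 m / 144000 m = 8.33×10⁻⁴
On a pressure surface, geostrophic balance gives V_g = (g/f)|∂Z/∂n|:
V_g = 9.81 × 8.33×10⁻⁴ / 1.25×10⁻⁴ = 65.4 m/s
Converting: 65.4 m/s × 3.6 = 240 km/h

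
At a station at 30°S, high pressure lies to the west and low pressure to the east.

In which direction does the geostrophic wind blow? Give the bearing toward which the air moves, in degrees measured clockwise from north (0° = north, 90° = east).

The pressure-gradient force points toward the east (bearing 090°).
Geostrophic balance: in the Southern Hemisphere the Coriolis force deflects motion to the left, so the geostrophic wind blows 90° to the left of the pressure-gradient force (low pressure on the right).
Rotating 090° by 90° counterclockwise gives 000° — the wind blows toward the north.

000°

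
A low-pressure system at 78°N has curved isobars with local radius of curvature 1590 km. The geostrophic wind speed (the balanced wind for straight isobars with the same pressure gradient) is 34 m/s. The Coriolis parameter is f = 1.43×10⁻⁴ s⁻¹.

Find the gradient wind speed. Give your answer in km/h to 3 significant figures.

108 km/h

Around a low, centrifugal force acts outward with Coriolis, so pressure-gradient force balances both:
(1/ρ)|∂P/∂n| = fV + V²/R  →  V² + fR·V − fR·V_g = 0
With fR = 1.43×10⁻⁴ × 1590×10³ m = 227 m/s:
V = [−fR + √((fR)² + 4 fR V_g)]/2 = [−227 + √(227² + 4×227×34)]/2 = 30 m/s
Subgeostrophic (V < V_g = 34 m/s), as expected around a low.
Converting: 30 m/s × 3.6 = 108 km/h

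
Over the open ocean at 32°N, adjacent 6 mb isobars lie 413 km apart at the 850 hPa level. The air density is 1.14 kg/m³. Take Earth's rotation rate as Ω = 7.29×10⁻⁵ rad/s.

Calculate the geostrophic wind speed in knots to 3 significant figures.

Coriolis parameter at 32°N:
f = 2Ω sin φ = 2 × 7.29×10⁻⁵ × sin 32° = 7.73×10⁻⁵ s⁻¹
Pressure gradient: |∂P/∂n| = 600 Pa / 413000 m = 1.45×10⁻³ Pa/m
Geostrophic balance (pressure-gradient force = Coriolis force):
V_g = (1/(fρ)) |∂P/∂n| = 1.45×10⁻³ / (7.73×10⁻⁵ × 1.14) = 16.5 m/s
Converting: 16.5 m/s × 1.944 = 32.1 knots

32.1 knots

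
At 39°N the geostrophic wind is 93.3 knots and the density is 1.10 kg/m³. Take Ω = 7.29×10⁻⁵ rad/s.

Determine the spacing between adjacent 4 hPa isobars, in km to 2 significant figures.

83 km

Coriolis parameter at 39°N:
f = 2Ω sin φ = 2 × 7.29×10⁻⁵ × sin 39° = 9.18×10⁻⁵ s⁻¹
Wind speed in SI: 93.3 knots = 48.0 m/s
Geostrophic balance rearranged: |∂P/∂n| = f ρ V_g
|∂P/∂n| = 9.18×10⁻⁵ × 1.10 × 48.0 = 4.84×10⁻³ Pa/m
Isobar spacing: Δn = ΔP/|∂P/∂n| = 400 Pa / 4.84×10⁻³ Pa/m = 82569 m ≈ 83 km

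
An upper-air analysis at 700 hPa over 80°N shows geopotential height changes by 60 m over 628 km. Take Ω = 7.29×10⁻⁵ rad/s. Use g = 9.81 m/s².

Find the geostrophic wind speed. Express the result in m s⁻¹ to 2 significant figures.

6.5 m s⁻¹

Coriolis parameter at 80°N:
f = 2Ω sin φ = 2 × 7.29×10⁻⁵ × sin 80° = 1.44×10⁻⁴ s⁻¹
Height gradient: |∂Z/∂n| = 60 m / 628000 m = 9.55×10⁻⁵
On a pressure surface, geostrophic balance gives V_g = (g/f)|∂Z/∂n|:
V_g = 9.81 × 9.55×10⁻⁵ / 1.44×10⁻⁴ = 6.53 m/s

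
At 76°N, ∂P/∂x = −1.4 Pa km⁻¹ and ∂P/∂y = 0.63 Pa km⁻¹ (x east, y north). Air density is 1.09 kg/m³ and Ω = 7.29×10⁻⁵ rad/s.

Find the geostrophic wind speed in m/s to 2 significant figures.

Coriolis parameter at 76°N:
f = 2Ω sin φ = 2 × 7.29×10⁻⁵ × sin 76° = 1.41×10⁻⁴ s⁻¹
Component geostrophic relations (x east, y north):
u_g = −(1/(fρ)) ∂P/∂y,  v_g = (1/(fρ)) ∂P/∂x
u_g = −(0.63×10⁻³)/(1.41×10⁻⁴ × 1.09) = −4.09 m/s;  v_g = (−1.4×10⁻³)/(1.41×10⁻⁴ × 1.09) = −9.08 m/s
|V_g| = √(u_g² + v_g²) = 9.96 m/s

10.0 m/s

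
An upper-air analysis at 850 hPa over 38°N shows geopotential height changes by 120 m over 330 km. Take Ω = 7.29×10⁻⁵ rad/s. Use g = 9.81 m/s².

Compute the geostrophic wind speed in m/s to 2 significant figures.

Coriolis parameter at 38°N:
f = 2Ω sin φ = 2 × 7.29×10⁻⁵ × sin 38° = 8.98×10⁻⁵ s⁻¹
Height gradient: |∂Z/∂n| = 120 m / 330000 m = 3.64×10⁻⁴
On a pressure surface, geostrophic balance gives V_g = (g/f)|∂Z/∂n|:
V_g = 9.81 × 3.64×10⁻⁴ / 8.98×10⁻⁵ = 39.7 m/s

40 m/s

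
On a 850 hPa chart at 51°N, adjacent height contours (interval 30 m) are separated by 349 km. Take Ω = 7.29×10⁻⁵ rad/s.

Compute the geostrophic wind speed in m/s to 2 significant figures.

7.4 m/s

Coriolis parameter at 51°N:
f = 2Ω sin φ = 2 × 7.29×10⁻⁵ × sin 51° = 1.13×10⁻⁴ s⁻¹
Height gradient: |∂Z/∂n| = 30 m / 349000 m = 8.60×10⁻⁵
On a pressure surface, geostrophic balance gives V_g = (g/f)|∂Z/∂n|:
V_g = 9.81 × 8.60×10⁻⁵ / 1.13×10⁻⁴ = 7.44 m/s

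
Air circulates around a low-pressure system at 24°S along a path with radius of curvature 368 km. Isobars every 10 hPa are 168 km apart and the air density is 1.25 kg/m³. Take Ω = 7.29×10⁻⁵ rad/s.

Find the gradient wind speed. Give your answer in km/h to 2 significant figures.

Coriolis parameter at 24°S:
f = 2Ω sin φ = 2 × 7.29×10⁻⁵ × sin 24° = 5.93×10⁻⁵ s⁻¹
Pressure gradient: |∂P/∂n| = 1000 Pa / 168000 m = 5.95×10⁻³ Pa/m
Geostrophic speed: V_g = |∂P/∂n|/(fρ) = 5.95×10⁻³/(5.93×10⁻⁵ × 1.25) = 80.3 m/s
Around a low, centrifugal force acts outward with Coriolis, so pressure-gradient force balances both:
(1/ρ)|∂P/∂n| = fV + V²/R  →  V² + fR·V − fR·V_g = 0
With fR = 5.93×10⁻⁵ × 368×10³ m = 21.8 m/s:
V = [−fR + √((fR)² + 4 fR V_g)]/2 = [−21.8 + √(21.8² + 4×21.8×80.3)]/2 = 32.3 m/s
Subgeostrophic (V < V_g = 80.3 m/s), as expected around a low.
Converting: 32.3 m/s × 3.6 = 120 km/h

120 km/h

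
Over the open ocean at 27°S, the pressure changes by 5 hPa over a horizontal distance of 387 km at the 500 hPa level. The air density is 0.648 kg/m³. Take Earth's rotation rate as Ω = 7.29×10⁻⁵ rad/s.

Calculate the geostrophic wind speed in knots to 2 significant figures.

59 knots

Coriolis parameter at 27°S:
f = 2Ω sin φ = 2 × 7.29×10⁻⁵ × sin 27° = 6.62×10⁻⁵ s⁻¹
Pressure gradient: |∂P/∂n| = 500 Pa / 387000 m = 1.29×10⁻³ Pa/m
Geostrophic balance (pressure-gradient force = Coriolis force):
V_g = (1/(fρ)) |∂P/∂n| = 1.29×10⁻³ / (6.62×10⁻⁵ × 0.648) = 30.1 m/s
Converting: 30.1 m/s × 1.944 = 59 knots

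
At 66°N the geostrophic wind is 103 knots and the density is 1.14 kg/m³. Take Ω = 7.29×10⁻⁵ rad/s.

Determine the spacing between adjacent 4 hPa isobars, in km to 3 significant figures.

Coriolis parameter at 66°N:
f = 2Ω sin φ = 2 × 7.29×10⁻⁵ × sin 66° = 1.33×10⁻⁴ s⁻¹
Wind speed in SI: 103 knots = 53.0 m/s
Geostrophic balance rearranged: |∂P/∂n| = f ρ V_g
|∂P/∂n| = 1.33×10⁻⁴ × 1.14 × 53.0 = 8.05×10⁻³ Pa/m
Isobar spacing: Δn = ΔP/|∂P/∂n| = 400 Pa / 8.05×10⁻³ Pa/m = 49716 m ≈ 49.7 km

49.7 km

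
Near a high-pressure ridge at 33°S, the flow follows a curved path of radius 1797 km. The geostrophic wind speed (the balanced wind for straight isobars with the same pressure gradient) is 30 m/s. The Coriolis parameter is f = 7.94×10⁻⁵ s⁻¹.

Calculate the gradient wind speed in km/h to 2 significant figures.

150 km/h

Around a high, pressure-gradient force acts outward with centrifugal, so Coriolis balances both:
fV = (1/ρ)|∂P/∂n| + V²/R  →  V² − fR·V + fR·V_g = 0
With fR = 7.94×10⁻⁵ × 1797×10³ m = 143 m/s:
V = [fR − √((fR)² − 4 fR V_g)]/2 = [143 − √(143² − 4×143×30)]/2 = 42.9 m/s
Supergeostrophic (V > V_g = 30 m/s), as expected around a high.
Converting: 42.9 m/s × 3.6 = 150 km/h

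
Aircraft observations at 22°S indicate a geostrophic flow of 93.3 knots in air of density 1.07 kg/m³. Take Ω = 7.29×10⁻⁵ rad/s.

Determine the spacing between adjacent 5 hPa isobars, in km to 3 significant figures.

Coriolis parameter at 22°S:
f = 2Ω sin φ = 2 × 7.29×10⁻⁵ × sin 22° = 5.46×10⁻⁵ s⁻¹
Wind speed in SI: 93.3 knots = 48.0 m/s
Geostrophic balance rearranged: |∂P/∂n| = f ρ V_g
|∂P/∂n| = 5.46×10⁻⁵ × 1.07 × 48.0 = 2.81×10⁻³ Pa/m
Isobar spacing: Δn = ΔP/|∂P/∂n| = 500 Pa / 2.81×10⁻³ Pa/m = 178252 m ≈ 178 km

178 km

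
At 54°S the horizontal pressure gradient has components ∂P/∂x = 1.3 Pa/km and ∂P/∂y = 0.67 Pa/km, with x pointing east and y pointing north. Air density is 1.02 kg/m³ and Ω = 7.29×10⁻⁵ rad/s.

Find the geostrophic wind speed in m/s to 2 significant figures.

Coriolis parameter at 54°S:
f = 2Ω sin φ = 2 × 7.29×10⁻⁵ × sin 54° = 1.18×10⁻⁴ s⁻¹
In the Southern Hemisphere f is negative: f = −1.18×10⁻⁴ s⁻¹.
Component geostrophic relations (x east, y north):
u_g = −(1/(fρ)) ∂P/∂y,  v_g = (1/(fρ)) ∂P/∂x
u_g = −(0.67×10⁻³)/(−1.18×10⁻⁴ × 1.02) = 5.57 m/s;  v_g = (1.3×10⁻³)/(−1.18×10⁻⁴ × 1.02) = −10.8 m/s
|V_g| = √(u_g² + v_g²) = 12.2 m/s

12 m/s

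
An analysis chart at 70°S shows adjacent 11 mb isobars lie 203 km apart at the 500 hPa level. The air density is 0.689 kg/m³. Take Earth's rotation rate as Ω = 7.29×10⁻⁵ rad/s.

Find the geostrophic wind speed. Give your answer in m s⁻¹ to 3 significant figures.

Coriolis parameter at 70°S:
f = 2Ω sin φ = 2 × 7.29×10⁻⁵ × sin 70° = 1.37×10⁻⁴ s⁻¹
Pressure gradient: |∂P/∂n| = 1100 Pa / 203000 m = 5.42×10⁻³ Pa/m
Geostrophic balance (pressure-gradient force = Coriolis force):
V_g = (1/(fρ)) |∂P/∂n| = 5.42×10⁻³ / (1.37×10⁻⁴ × 0.689) = 57.4 m/s

57.4 m s⁻¹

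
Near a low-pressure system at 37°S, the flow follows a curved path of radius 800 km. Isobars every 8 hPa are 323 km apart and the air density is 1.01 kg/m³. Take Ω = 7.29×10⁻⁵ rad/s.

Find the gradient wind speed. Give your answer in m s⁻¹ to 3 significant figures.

21.4 m s⁻¹

Coriolis parameter at 37°S:
f = 2Ω sin φ = 2 × 7.29×10⁻⁵ × sin 37° = 8.77×10⁻⁵ s⁻¹
Pressure gradient: |∂P/∂n| = 800 Pa / 323000 m = 2.48×10⁻³ Pa/m
Geostrophic speed: V_g = |∂P/∂n|/(fρ) = 2.48×10⁻³/(8.77×10⁻⁵ × 1.01) = 27.9 m/s
Around a low, centrifugal force acts outward with Coriolis, so pressure-gradient force balances both:
(1/ρ)|∂P/∂n| = fV + V²/R  →  V² + fR·V − fR·V_g = 0
With fR = 8.77×10⁻⁵ × 800×10³ m = 70.2 m/s:
V = [−fR + √((fR)² + 4 fR V_g)]/2 = [−70.2 + √(70.2² + 4×70.2×27.9)]/2 = 21.4 m/s
Subgeostrophic (V < V_g = 27.9 m/s), as expected around a low.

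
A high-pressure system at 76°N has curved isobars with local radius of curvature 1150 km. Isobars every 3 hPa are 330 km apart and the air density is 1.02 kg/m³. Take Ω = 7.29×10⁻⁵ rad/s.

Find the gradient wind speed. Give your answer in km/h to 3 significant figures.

23.6 km/h

Coriolis parameter at 76°N:
f = 2Ω sin φ = 2 × 7.29×10⁻⁵ × sin 76° = 1.41×10⁻⁴ s⁻¹
Pressure gradient: |∂P/∂n| = 300 Pa / 330000 m = 9.09×10⁻⁴ Pa/m
Geostrophic speed: V_g = |∂P/∂n|/(fρ) = 9.09×10⁻⁴/(1.41×10⁻⁴ × 1.02) = 6.30 m/s
Around a high, pressure-gradient force acts outward with centrifugal, so Coriolis balances both:
fV = (1/ρ)|∂P/∂n| + V²/R  →  V² − fR·V + fR·V_g = 0
With fR = 1.41×10⁻⁴ × 1150×10³ m = 163 m/s:
V = [fR − √((fR)² − 4 fR V_g)]/2 = [163 − √(163² − 4×163×6.3)]/2 = 6.56 m/s
Supergeostrophic (V > V_g = 6.3 m/s), as expected around a high.
Converting: 6.56 m/s × 3.6 = 23.6 km/h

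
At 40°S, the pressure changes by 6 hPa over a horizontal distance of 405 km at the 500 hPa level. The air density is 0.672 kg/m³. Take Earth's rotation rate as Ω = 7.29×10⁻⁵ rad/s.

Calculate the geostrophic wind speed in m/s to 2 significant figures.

Coriolis parameter at 40°S:
f = 2Ω sin φ = 2 × 7.29×10⁻⁵ × sin 40° = 9.37×10⁻⁵ s⁻¹
Pressure gradient: |∂P/∂n| = 600 Pa / 405000 m = 1.48×10⁻³ Pa/m
Geostrophic balance (pressure-gradient force = Coriolis force):
V_g = (1/(fρ)) |∂P/∂n| = 1.48×10⁻³ / (9.37×10⁻⁵ × 0.672) = 23.5 m/s

24 m/s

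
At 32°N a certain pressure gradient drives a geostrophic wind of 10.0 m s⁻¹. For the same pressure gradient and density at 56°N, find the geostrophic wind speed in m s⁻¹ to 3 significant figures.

6.39 m s⁻¹

With the same pressure gradient and density, V_g ∝ 1/f ∝ 1/sin φ.
V₂ = V₁ · sin φ₁ / sin φ₂ = 10.0 × sin 32° / sin 56°
V₂ = 10.0 × 0.5299/0.8290 = 6.39 m s⁻¹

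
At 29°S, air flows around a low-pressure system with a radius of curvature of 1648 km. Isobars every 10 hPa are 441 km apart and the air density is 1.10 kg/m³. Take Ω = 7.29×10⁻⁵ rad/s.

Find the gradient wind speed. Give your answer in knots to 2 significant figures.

47 knots

Coriolis parameter at 29°S:
f = 2Ω sin φ = 2 × 7.29×10⁻⁵ × sin 29° = 7.07×10⁻⁵ s⁻¹
Pressure gradient: |∂P/∂n| = 1000 Pa / 441000 m = 2.27×10⁻³ Pa/m
Geostrophic speed: V_g = |∂P/∂n|/(fρ) = 2.27×10⁻³/(7.07×10⁻⁵ × 1.10) = 29.2 m/s
Around a low, centrifugal force acts outward with Coriolis, so pressure-gradient force balances both:
(1/ρ)|∂P/∂n| = fV + V²/R  →  V² + fR·V − fR·V_g = 0
With fR = 7.07×10⁻⁵ × 1648×10³ m = 116 m/s:
V = [−fR + √((fR)² + 4 fR V_g)]/2 = [−116 + √(116² + 4×116×29.2)]/2 = 24.2 m/s
Subgeostrophic (V < V_g = 29.2 m/s), as expected around a low.
Converting: 24.2 m/s × 1.944 = 47 knots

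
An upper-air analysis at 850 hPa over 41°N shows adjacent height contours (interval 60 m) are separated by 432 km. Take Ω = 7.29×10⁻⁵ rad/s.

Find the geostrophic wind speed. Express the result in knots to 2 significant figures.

28 knots

Coriolis parameter at 41°N:
f = 2Ω sin φ = 2 × 7.29×10⁻⁵ × sin 41° = 9.57×10⁻⁵ s⁻¹
Height gradient: |∂Z/∂n| = 60 m / 432000 m = 1.39×10⁻⁴
On a pressure surface, geostrophic balance gives V_g = (g/f)|∂Z/∂n|:
V_g = 9.81 × 1.39×10⁻⁴ / 9.57×10⁻⁵ = 14.2 m/s
Converting: 14.2 m/s × 1.944 = 28 knots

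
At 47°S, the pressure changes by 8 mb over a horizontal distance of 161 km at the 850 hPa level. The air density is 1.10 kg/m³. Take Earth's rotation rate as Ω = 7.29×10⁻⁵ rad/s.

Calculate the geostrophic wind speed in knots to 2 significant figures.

Coriolis parameter at 47°S:
f = 2Ω sin φ = 2 × 7.29×10⁻⁵ × sin 47° = 1.07×10⁻⁴ s⁻¹
Pressure gradient: |∂P/∂n| = 800 Pa / 161000 m = 4.97×10⁻³ Pa/m
Geostrophic balance (pressure-gradient force = Coriolis force):
V_g = (1/(fρ)) |∂P/∂n| = 4.97×10⁻³ / (1.07×10⁻⁴ × 1.10) = 42.4 m/s
Converting: 42.4 m/s × 1.944 = 82 knots

82 knots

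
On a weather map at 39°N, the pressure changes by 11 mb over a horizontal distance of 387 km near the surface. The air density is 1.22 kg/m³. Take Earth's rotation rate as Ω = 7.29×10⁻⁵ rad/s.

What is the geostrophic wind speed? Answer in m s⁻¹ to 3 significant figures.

25.4 m s⁻¹

Coriolis parameter at 39°N:
f = 2Ω sin φ = 2 × 7.29×10⁻⁵ × sin 39° = 9.18×10⁻⁵ s⁻¹
Pressure gradient: |∂P/∂n| = 1100 Pa / 387000 m = 2.84×10⁻³ Pa/m
Geostrophic balance (pressure-gradient force = Coriolis force):
V_g = (1/(fρ)) |∂P/∂n| = 2.84×10⁻³ / (9.18×10⁻⁵ × 1.22) = 25.4 m/s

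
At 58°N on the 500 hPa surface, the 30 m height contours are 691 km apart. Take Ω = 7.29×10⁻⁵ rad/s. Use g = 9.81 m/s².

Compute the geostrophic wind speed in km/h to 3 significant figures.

12.4 km/h

Coriolis parameter at 58°N:
f = 2Ω sin φ = 2 × 7.29×10⁻⁵ × sin 58° = 1.24×10⁻⁴ s⁻¹
Height gradient: |∂Z/∂n| = 30 m / 691000 m = 4.34×10⁻⁵
On a pressure surface, geostrophic balance gives V_g = (g/f)|∂Z/∂n|:
V_g = 9.81 × 4.34×10⁻⁵ / 1.24×10⁻⁴ = 3.44 m/s
Converting: 3.44 m/s × 3.6 = 12.4 km/h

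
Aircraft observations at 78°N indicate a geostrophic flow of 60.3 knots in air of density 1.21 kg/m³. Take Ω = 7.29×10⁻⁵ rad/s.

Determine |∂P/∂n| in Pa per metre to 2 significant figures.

Coriolis parameter at 78°N:
f = 2Ω sin φ = 2 × 7.29×10⁻⁵ × sin 78° = 1.43×10⁻⁴ s⁻¹
Wind speed in SI: 60.3 knots = 31.0 m/s
Geostrophic balance rearranged: |∂P/∂n| = f ρ V_g
|∂P/∂n| = 1.43×10⁻⁴ × 1.21 × 31.0 = 5.35×10⁻³ Pa/m

5.4×10⁻³ Pa/m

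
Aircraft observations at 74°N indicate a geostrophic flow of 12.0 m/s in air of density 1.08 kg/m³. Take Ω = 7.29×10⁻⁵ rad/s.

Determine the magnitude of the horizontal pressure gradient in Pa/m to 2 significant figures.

Coriolis parameter at 74°N:
f = 2Ω sin φ = 2 × 7.29×10⁻⁵ × sin 74° = 1.40×10⁻⁴ s⁻¹
Geostrophic balance rearranged: |∂P/∂n| = f ρ V_g
|∂P/∂n| = 1.40×10⁻⁴ × 1.08 × 12.0 = 1.82×10⁻³ Pa/m

1.8×10⁻³ Pa/m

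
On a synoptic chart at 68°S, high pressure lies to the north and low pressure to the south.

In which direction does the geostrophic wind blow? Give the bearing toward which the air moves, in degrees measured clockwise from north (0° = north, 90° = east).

The pressure-gradient force points toward the south (bearing 180°).
Geostrophic balance: in the Southern Hemisphere the Coriolis force deflects motion to the left, so the geostrophic wind blows 90° to the left of the pressure-gradient force (low pressure on the right).
Rotating 180° by 90° counterclockwise gives 090° — the wind blows toward the east.

090°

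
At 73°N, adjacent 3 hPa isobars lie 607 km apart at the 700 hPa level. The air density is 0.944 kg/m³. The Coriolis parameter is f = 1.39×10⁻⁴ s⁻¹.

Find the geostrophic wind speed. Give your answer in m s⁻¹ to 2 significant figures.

3.8 m s⁻¹

Pressure gradient: |∂P/∂n| = 300 Pa / 607000 m = 4.94×10⁻⁴ Pa/m
Geostrophic balance (pressure-gradient force = Coriolis force):
V_g = (1/(fρ)) |∂P/∂n| = 4.94×10⁻⁴ / (1.39×10⁻⁴ × 0.944) = 3.77 m/s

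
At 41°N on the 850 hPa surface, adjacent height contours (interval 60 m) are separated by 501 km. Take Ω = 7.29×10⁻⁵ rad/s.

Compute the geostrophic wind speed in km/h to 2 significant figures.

Coriolis parameter at 41°N:
f = 2Ω sin φ = 2 × 7.29×10⁻⁵ × sin 41° = 9.57×10⁻⁵ s⁻¹
Height gradient: |∂Z/∂n| = 60 m / 501000 m = 1.20×10⁻⁴
On a pressure surface, geostrophic balance gives V_g = (g/f)|∂Z/∂n|:
V_g = 9.81 × 1.20×10⁻⁴ / 9.57×10⁻⁵ = 12.3 m/s
Converting: 12.3 m/s × 3.6 = 44 km/h

44 km/h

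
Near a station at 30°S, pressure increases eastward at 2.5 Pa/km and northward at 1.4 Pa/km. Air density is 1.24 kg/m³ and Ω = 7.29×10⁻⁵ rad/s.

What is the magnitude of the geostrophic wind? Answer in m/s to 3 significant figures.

31.7 m/s

Coriolis parameter at 30°S:
f = 2Ω sin φ = 2 × 7.29×10⁻⁵ × sin 30° = 7.29×10⁻⁵ s⁻¹
In the Southern Hemisphere f is negative: f = −7.29×10⁻⁵ s⁻¹.
Component geostrophic relations (x east, y north):
u_g = −(1/(fρ)) ∂P/∂y,  v_g = (1/(fρ)) ∂P/∂x
u_g = −(1.4×10⁻³)/(−7.29×10⁻⁵ × 1.24) = 15.5 m/s;  v_g = (2.5×10⁻³)/(−7.29×10⁻⁵ × 1.24) = −27.7 m/s
|V_g| = √(u_g² + v_g²) = 31.7 m/s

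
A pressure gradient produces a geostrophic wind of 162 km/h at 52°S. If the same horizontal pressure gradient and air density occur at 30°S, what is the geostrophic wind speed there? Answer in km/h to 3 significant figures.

255 km/h

With the same pressure gradient and density, V_g ∝ 1/f ∝ 1/sin φ.
V₂ = V₁ · sin φ₁ / sin φ₂ = 162 × sin 52° / sin 30°
V₂ = 162 × 0.7880/0.5000 = 255 km/h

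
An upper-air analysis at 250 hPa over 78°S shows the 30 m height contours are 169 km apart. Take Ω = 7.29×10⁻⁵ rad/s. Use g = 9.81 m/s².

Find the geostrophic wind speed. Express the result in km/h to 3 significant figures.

Coriolis parameter at 78°S:
f = 2Ω sin φ = 2 × 7.29×10⁻⁵ × sin 78° = 1.43×10⁻⁴ s⁻¹
Height gradient: |∂Z/∂n| = 30 m / 169000 m = 1.78×10⁻⁴
On a pressure surface, geostrophic balance gives V_g = (g/f)|∂Z/∂n|:
V_g = 9.81 × 1.78×10⁻⁴ / 1.43×10⁻⁴ = 12.2 m/s
Converting: 12.2 m/s × 3.6 = 44.0 km/h

44.0 km/h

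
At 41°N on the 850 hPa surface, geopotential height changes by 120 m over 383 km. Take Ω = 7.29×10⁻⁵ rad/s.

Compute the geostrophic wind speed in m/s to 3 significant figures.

Coriolis parameter at 41°N:
f = 2Ω sin φ = 2 × 7.29×10⁻⁵ × sin 41° = 9.57×10⁻⁵ s⁻¹
Height gradient: |∂Z/∂n| = 120 m / 383000 m = 3.13×10⁻⁴
On a pressure surface, geostrophic balance gives V_g = (g/f)|∂Z/∂n|:
V_g = 9.81 × 3.13×10⁻⁴ / 9.57×10⁻⁵ = 32.1 m/s

32.1 m/s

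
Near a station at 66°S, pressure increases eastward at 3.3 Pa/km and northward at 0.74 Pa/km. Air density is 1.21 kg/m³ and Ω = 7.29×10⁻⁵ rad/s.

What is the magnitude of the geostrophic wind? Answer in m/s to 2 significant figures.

Coriolis parameter at 66°S:
f = 2Ω sin φ = 2 × 7.29×10⁻⁵ × sin 66° = 1.33×10⁻⁴ s⁻¹
In the Southern Hemisphere f is negative: f = −1.33×10⁻⁴ s⁻¹.
Component geostrophic relations (x east, y north):
u_g = −(1/(fρ)) ∂P/∂y,  v_g = (1/(fρ)) ∂P/∂x
u_g = −(0.74×10⁻³)/(−1.33×10⁻⁴ × 1.21) = 4.59 m/s;  v_g = (3.3×10⁻³)/(−1.33×10⁻⁴ × 1.21) = −20.5 m/s
|V_g| = √(u_g² + v_g²) = 21.0 m/s

21 m/s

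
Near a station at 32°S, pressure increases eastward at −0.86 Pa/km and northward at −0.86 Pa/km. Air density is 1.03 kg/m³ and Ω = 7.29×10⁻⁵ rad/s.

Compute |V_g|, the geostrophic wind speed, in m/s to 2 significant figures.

Coriolis parameter at 32°S:
f = 2Ω sin φ = 2 × 7.29×10⁻⁵ × sin 32° = 7.73×10⁻⁵ s⁻¹
In the Southern Hemisphere f is negative: f = −7.73×10⁻⁵ s⁻¹.
Component geostrophic relations (x east, y north):
u_g = −(1/(fρ)) ∂P/∂y,  v_g = (1/(fρ)) ∂P/∂x
u_g = −(−0.86×10⁻³)/(−7.73×10⁻⁵ × 1.03) = −10.8 m/s;  v_g = (−0.86×10⁻³)/(−7.73×10⁻⁵ × 1.03) = 10.8 m/s
|V_g| = √(u_g² + v_g²) = 15.3 m/s

15 m/s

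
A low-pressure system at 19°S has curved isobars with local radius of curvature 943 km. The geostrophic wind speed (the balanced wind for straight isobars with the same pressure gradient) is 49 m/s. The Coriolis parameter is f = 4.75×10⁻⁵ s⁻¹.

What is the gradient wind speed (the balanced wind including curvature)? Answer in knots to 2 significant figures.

57 knots

Around a low, centrifugal force acts outward with Coriolis, so pressure-gradient force balances both:
(1/ρ)|∂P/∂n| = fV + V²/R  →  V² + fR·V − fR·V_g = 0
With fR = 4.75×10⁻⁵ × 943×10³ m = 44.8 m/s:
V = [−fR + √((fR)² + 4 fR V_g)]/2 = [−44.8 + √(44.8² + 4×44.8×49)]/2 = 29.5 m/s
Subgeostrophic (V < V_g = 49 m/s), as expected around a low.
Converting: 29.5 m/s × 1.944 = 57 knots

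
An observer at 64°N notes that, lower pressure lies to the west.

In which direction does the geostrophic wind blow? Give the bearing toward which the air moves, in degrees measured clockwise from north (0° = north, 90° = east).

000°

The pressure-gradient force points toward the west (bearing 270°).
Geostrophic balance: in the Northern Hemisphere the Coriolis force deflects motion to the right, so the geostrophic wind blows 90° to the right of the pressure-gradient force (low pressure on the left).
Rotating 270° by 90° clockwise gives 000° — the wind blows toward the north.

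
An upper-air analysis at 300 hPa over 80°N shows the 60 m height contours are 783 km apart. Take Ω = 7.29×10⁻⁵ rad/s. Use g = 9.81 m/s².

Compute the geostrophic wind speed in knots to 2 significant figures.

10 knots

Coriolis parameter at 80°N:
f = 2Ω sin φ = 2 × 7.29×10⁻⁵ × sin 80° = 1.44×10⁻⁴ s⁻¹
Height gradient: |∂Z/∂n| = 60 m / 783000 m = 7.66×10⁻⁵
On a pressure surface, geostrophic balance gives V_g = (g/f)|∂Z/∂n|:
V_g = 9.81 × 7.66×10⁻⁵ / 1.44×10⁻⁴ = 5.24 m/s
Converting: 5.24 m/s × 1.944 = 10 knots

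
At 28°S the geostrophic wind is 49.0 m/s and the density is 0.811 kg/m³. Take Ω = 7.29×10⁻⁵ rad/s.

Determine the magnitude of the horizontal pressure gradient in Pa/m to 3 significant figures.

Coriolis parameter at 28°S:
f = 2Ω sin φ = 2 × 7.29×10⁻⁵ × sin 28° = 6.84×10⁻⁵ s⁻¹
Geostrophic balance rearranged: |∂P/∂n| = f ρ V_g
|∂P/∂n| = 6.84×10⁻⁵ × 0.811 × 49.0 = 2.72×10⁻³ Pa/m

2.72×10⁻³ Pa/m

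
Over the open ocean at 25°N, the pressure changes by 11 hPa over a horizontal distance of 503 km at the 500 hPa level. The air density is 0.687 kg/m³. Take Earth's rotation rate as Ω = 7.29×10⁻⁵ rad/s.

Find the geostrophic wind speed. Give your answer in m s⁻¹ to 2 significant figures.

52 m s⁻¹

Coriolis parameter at 25°N:
f = 2Ω sin φ = 2 × 7.29×10⁻⁵ × sin 25° = 6.16×10⁻⁵ s⁻¹
Pressure gradient: |∂P/∂n| = 1100 Pa / 503000 m = 2.19×10⁻³ Pa/m
Geostrophic balance (pressure-gradient force = Coriolis force):
V_g = (1/(fρ)) |∂P/∂n| = 2.19×10⁻³ / (6.16×10⁻⁵ × 0.687) = 51.7 m/s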